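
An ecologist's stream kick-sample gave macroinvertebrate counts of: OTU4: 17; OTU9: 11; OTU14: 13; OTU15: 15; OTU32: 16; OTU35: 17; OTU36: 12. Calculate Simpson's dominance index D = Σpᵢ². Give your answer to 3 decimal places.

Total N = 17+11+13+15+16+17+12 = 101, so the proportions are 0.16832, 0.10891, 0.12871, 0.14851, 0.15842, 0.16832, 0.11881 (working shown to 5 dp, full precision carried).
D = 0.16832² + 0.10891² + 0.12871² + 0.14851² + 0.15842² + 0.16832² + 0.11881² = 0.02833 + 0.01186 + 0.01657 + 0.02206 + 0.02510 + 0.02833 + 0.01412 = 0.14636.
To 3 decimal places, D = 0.146.

0.146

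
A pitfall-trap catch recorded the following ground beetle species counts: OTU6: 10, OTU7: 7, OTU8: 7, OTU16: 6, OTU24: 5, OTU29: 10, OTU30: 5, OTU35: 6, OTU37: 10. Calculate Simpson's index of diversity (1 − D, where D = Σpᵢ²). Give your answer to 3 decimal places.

0.881

Total N = 10+7+7+6+5+10+5+6+10 = 66, so the proportions are 0.15152, 0.10606, 0.10606, 0.09091, 0.07576, 0.15152, 0.07576, 0.09091, 0.15152 (working shown to 5 dp, full precision carried).
D = 0.15152² + 0.10606² + 0.10606² + 0.09091² + 0.07576² + 0.15152² + 0.07576² + 0.09091² + 0.15152² = 0.02296 + 0.01125 + 0.01125 + 0.00826 + 0.00574 + 0.02296 + 0.00574 + 0.00826 + 0.02296 = 0.11938.
So 1 − D = 0.88062, i.e. 0.881 to 3 decimal places.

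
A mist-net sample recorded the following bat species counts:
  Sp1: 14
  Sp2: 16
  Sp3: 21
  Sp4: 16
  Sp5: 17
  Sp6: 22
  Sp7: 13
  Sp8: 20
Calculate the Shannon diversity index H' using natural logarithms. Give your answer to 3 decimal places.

Total N = 14+16+21+16+17+22+13+20 = 139, so the proportions are 0.10072, 0.11511, 0.15108, 0.11511, 0.1223, 0.15827, 0.09353, 0.14388 (working shown to 5 dp, full precision carried).
Each pᵢ ln pᵢ term: 0.10072×(-2.29542)=-0.23119, 0.11511×(-2.16189)=-0.24885, 0.15108×(-1.88995)=-0.28553, 0.11511×(-2.16189)=-0.24885, 0.1223×(-2.10126)=-0.25699, 0.15827×(-1.84343)=-0.29177, 0.09353×(-2.36952)=-0.22161, 0.14388×(-1.93874)=-0.27896.
Sum = -2.06375, so H' = 2.064.

2.064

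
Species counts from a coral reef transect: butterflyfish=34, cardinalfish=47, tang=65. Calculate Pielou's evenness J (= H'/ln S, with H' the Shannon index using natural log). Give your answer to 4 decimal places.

Total N = 34+47+65 = 146, so the proportions are 0.232877, 0.321918, 0.445205 (working shown to 6 dp, full precision carried).
H' = −Σ pᵢ ln pᵢ = −((-0.339359) + (-0.364881) + (-0.360269)) = 1.064508.
With S = 3 species, ln S = 1.098612, so J = 1.064508/1.098612 = 0.968957, i.e. 0.9690 to 4 decimal places.

0.9690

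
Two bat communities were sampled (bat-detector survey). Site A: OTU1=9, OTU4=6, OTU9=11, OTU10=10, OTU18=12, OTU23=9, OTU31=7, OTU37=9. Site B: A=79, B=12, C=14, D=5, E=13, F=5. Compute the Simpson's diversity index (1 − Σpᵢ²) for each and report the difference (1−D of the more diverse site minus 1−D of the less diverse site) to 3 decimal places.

0.285

Site A: N=73, proportions 0.12329, 0.08219, 0.15068, 0.13699, 0.16438, 0.12329, 0.09589, 0.12329, giving 1−D = 0.86996 (working shown to 5 dp, full precision carried).
Site B: N=128, proportions 0.61719, 0.09375, 0.10938, 0.03906, 0.10156, 0.03906, giving 1−D = 0.58496.
Difference = |0.86996 − 0.58496| = 0.28500, i.e. 0.285 to 3 decimal places.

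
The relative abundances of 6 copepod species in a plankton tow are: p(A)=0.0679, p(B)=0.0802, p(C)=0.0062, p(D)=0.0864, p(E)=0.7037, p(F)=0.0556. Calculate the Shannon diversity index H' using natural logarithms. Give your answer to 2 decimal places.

Each pᵢ ln pᵢ term (working shown to 4 dp, full precision carried): 0.0679×(-2.6897)=-0.1826, 0.0802×(-2.5232)=-0.2024, 0.0062×(-5.0832)=-0.0315, 0.0864×(-2.4488)=-0.2116, 0.7037×(-0.3514)=-0.2473, 0.0556×(-2.8896)=-0.1607.
Sum = -1.0360, so H' = 1.04.

1.04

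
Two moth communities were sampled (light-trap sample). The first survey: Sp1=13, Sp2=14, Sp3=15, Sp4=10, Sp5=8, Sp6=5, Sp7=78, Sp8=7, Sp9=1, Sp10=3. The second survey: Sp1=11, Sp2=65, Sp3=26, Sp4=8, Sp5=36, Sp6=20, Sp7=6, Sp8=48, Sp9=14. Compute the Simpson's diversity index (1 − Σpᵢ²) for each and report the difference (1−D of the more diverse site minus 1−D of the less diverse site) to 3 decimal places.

0.122

The first survey: N=154, proportions 0.08442, 0.09091, 0.0974, 0.06494, 0.05195, 0.03247, 0.50649, 0.04545, 0.00649, 0.01948, giving 1−D = 0.70813 (working shown to 5 dp, full precision carried).
The second survey: N=234, proportions 0.04701, 0.27778, 0.11111, 0.03419, 0.15385, 0.08547, 0.02564, 0.20513, 0.05983, giving 1−D = 0.82983.
Difference = |0.70813 − 0.82983| = 0.12170, i.e. 0.122 to 3 decimal places.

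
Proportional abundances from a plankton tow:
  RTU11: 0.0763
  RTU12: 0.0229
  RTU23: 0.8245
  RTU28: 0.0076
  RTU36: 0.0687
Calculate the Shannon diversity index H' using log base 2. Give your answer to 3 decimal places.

0.956

Each pᵢ log₂ pᵢ term (working shown to 5 dp, full precision carried): 0.0763×(-3.71217)=-0.28324, 0.0229×(-5.44851)=-0.12477, 0.8245×(-0.27841)=-0.22955, 0.0076×(-7.03978)=-0.05350, 0.0687×(-3.86355)=-0.26543.
Sum = -0.95649, so H' = 0.956.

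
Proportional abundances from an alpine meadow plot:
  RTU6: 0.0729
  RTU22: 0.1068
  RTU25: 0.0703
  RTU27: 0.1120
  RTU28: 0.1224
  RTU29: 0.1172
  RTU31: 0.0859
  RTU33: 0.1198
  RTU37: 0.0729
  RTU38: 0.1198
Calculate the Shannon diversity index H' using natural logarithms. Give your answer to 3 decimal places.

2.280

Each pᵢ ln pᵢ term (working shown to 5 dp, full precision carried): 0.0729×(-2.61867)=-0.19090, 0.1068×(-2.23680)=-0.23889, 0.0703×(-2.65498)=-0.18665, 0.112×(-2.18926)=-0.24520, 0.1224×(-2.10046)=-0.25710, 0.1172×(-2.14387)=-0.25126, 0.0859×(-2.45457)=-0.21085, 0.1198×(-2.12193)=-0.25421, 0.0729×(-2.61867)=-0.19090, 0.1198×(-2.12193)=-0.25421.
Sum = -2.28015, so H' = 2.280.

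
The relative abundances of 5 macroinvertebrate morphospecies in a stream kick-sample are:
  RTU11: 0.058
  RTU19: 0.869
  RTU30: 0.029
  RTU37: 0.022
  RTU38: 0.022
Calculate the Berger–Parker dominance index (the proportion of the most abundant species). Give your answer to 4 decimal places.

0.8690

The largest proportion is 0.869, i.e. d = 0.8690 to 4 decimal places.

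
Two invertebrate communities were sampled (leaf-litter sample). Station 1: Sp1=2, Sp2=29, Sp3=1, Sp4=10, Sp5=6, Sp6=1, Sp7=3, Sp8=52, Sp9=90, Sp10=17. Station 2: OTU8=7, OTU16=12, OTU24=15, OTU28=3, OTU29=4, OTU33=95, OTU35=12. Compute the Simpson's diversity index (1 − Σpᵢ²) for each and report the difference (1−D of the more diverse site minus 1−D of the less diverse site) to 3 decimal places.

0.167

Station 1: N=211, proportions 0.00948, 0.13744, 0.00474, 0.04739, 0.02844, 0.00474, 0.01422, 0.24645, 0.42654, 0.08057, giving 1−D = 0.72856 (working shown to 5 dp, full precision carried).
Station 2: N=148, proportions 0.0473, 0.08108, 0.10135, 0.02027, 0.02703, 0.64189, 0.08108, giving 1−D = 0.56118.
Difference = |0.72856 − 0.56118| = 0.16738, i.e. 0.167 to 3 decimal places.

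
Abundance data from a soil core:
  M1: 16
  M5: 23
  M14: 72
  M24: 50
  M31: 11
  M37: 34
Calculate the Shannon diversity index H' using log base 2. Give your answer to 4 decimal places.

Total N = 16+23+72+50+11+34 = 206, so the proportions are 0.07767, 0.11165, 0.349515, 0.242718, 0.053398, 0.165049 (working shown to 6 dp, full precision carried).
Each pᵢ log₂ pᵢ term: 0.07767×(-3.686501)=-0.286330, 0.11165×(-3.162939)=-0.353144, 0.349515×(-1.516576)=-0.530065, 0.242718×(-2.042644)=-0.495787, 0.053398×(-4.227069)=-0.225717, 0.165049×(-2.599038)=-0.428967.
Sum = -2.320011, so H' = 2.3200.

2.3200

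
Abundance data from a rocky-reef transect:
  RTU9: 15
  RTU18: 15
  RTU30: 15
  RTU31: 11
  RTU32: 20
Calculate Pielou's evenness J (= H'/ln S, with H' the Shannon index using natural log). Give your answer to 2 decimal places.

Total N = 15+15+15+11+20 = 76, so the proportions are 0.1974, 0.1974, 0.1974, 0.1447, 0.2632 (working shown to 4 dp, full precision carried).
H' = −Σ pᵢ ln pᵢ = −((-0.3203) + (-0.3203) + (-0.3203) + (-0.2798) + (-0.3513)) = 1.5919.
With S = 5 species, ln S = 1.6094, so J = 1.5919/1.6094 = 0.9891, i.e. 0.99 to 2 decimal places.

0.99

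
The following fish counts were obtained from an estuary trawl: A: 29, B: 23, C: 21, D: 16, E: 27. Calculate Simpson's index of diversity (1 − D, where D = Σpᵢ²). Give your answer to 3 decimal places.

Total N = 29+23+21+16+27 = 116, so the proportions are 0.25, 0.19828, 0.18103, 0.13793, 0.23276 (working shown to 5 dp, full precision carried).
D = 0.25² + 0.19828² + 0.18103² + 0.13793² + 0.23276² = 0.06250 + 0.03931 + 0.03277 + 0.01902 + 0.05418 = 0.20779.
So 1 − D = 0.79221, i.e. 0.792 to 3 decimal places.

0.792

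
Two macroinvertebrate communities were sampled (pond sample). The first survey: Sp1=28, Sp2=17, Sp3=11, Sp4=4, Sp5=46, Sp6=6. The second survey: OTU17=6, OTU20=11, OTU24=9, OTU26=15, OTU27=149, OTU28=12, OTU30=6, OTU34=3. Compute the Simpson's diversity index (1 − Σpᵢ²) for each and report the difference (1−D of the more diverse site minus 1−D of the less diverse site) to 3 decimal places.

The first survey: N=112, proportions 0.25, 0.15179, 0.09821, 0.03571, 0.41071, 0.05357, giving 1−D = 0.73198 (working shown to 5 dp, full precision carried).
The second survey: N=211, proportions 0.02844, 0.05213, 0.04265, 0.07109, 0.70616, 0.05687, 0.02844, 0.01422, giving 1−D = 0.48669.
Difference = |0.73198 − 0.48669| = 0.24529, i.e. 0.245 to 3 decimal places.

0.245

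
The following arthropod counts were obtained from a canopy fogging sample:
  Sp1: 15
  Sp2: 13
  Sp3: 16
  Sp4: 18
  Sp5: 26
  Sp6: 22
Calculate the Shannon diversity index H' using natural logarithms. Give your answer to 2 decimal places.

1.76

Total N = 15+13+16+18+26+22 = 110, so the proportions are 0.1364, 0.1182, 0.1455, 0.1636, 0.2364, 0.2 (working shown to 4 dp, full precision carried).
Each pᵢ ln pᵢ term: 0.1364×(-1.9924)=-0.2717, 0.1182×(-2.1355)=-0.2524, 0.1455×(-1.9279)=-0.2804, 0.1636×(-1.8101)=-0.2962, 0.2364×(-1.4424)=-0.3409, 0.2×(-1.6094)=-0.3219.
Sum = -1.7635, so H' = 1.76.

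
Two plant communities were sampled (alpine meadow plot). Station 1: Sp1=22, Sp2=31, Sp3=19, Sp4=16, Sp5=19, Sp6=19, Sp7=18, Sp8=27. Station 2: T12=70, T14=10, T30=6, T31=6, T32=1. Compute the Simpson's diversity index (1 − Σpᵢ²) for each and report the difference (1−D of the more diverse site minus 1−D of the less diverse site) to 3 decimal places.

0.455

Station 1: N=171, proportions 0.12865, 0.18129, 0.11111, 0.09357, 0.11111, 0.11111, 0.10526, 0.15789, giving 1−D = 0.86878 (working shown to 5 dp, full precision carried).
Station 2: N=93, proportions 0.75269, 0.10753, 0.06452, 0.06452, 0.01075, giving 1−D = 0.41346.
Difference = |0.86878 − 0.41346| = 0.45532, i.e. 0.455 to 3 decimal places.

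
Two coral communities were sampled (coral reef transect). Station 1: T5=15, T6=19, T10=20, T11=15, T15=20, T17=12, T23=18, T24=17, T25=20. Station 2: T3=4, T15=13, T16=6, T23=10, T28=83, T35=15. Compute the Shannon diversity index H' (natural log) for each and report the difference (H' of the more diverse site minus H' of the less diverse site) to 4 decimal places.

Station 1: N=156, proportions 0.096154, 0.121795, 0.128205, 0.096154, 0.128205, 0.076923, 0.115385, 0.108974, 0.128205, giving H' = 2.184856 (working shown to 6 dp, full precision carried).
Station 2: N=131, proportions 0.030534, 0.099237, 0.045802, 0.076336, 0.633588, 0.114504, giving H' = 1.210690.
Difference = |2.184856 − 1.210690| = 0.974166, i.e. 0.9742 to 4 decimal places.

0.9742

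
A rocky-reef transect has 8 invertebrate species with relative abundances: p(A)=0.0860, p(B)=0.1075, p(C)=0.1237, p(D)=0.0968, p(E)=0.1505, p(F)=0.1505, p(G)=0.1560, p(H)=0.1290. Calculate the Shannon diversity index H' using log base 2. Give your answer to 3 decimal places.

Each pᵢ log₂ pᵢ term (working shown to 5 dp, full precision carried): 0.086×(-3.53952)=-0.30440, 0.1075×(-3.21759)=-0.34589, 0.1237×(-3.01508)=-0.37297, 0.0968×(-3.36885)=-0.32610, 0.1505×(-2.73216)=-0.41119, 0.1505×(-2.73216)=-0.41119, 0.156×(-2.68038)=-0.41814, 0.129×(-2.95456)=-0.38114.
Sum = -2.97102, so H' = 2.971.

2.971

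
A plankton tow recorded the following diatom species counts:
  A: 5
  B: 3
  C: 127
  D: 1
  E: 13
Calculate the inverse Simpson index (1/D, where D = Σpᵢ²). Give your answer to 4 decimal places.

Total N = 5+3+127+1+13 = 149, so the proportions are 0.033557, 0.0201342, 0.852349, 0.0067114, 0.0872483 (working shown to 7 dp, full precision carried).
D = 0.033557² + 0.0201342² + 0.852349² + 0.0067114² + 0.0872483² = 0.0011261 + 0.0004054 + 0.7264988 + 0.0000450 + 0.0076123 = 0.7356876.
So 1/D = 1.359273, i.e. 1.3593 to 4 decimal places.

1.3593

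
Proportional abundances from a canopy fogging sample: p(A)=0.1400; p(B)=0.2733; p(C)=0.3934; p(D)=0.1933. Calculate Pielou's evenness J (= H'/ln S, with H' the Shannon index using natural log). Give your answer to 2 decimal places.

0.95

H' = −Σ pᵢ ln pᵢ = −((-0.2753) + (-0.3545) + (-0.3670) + (-0.3177)) = 1.3145 (working shown to 4 dp, full precision carried).
With S = 4 species, ln S = 1.3863, so J = 1.3145/1.3863 = 0.9482, i.e. 0.95 to 2 decimal places.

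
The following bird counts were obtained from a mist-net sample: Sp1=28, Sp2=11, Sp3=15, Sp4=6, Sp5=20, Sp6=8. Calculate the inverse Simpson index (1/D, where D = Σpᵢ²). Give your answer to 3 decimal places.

4.751

Total N = 28+11+15+6+20+8 = 88, so the proportions are 0.3181818, 0.125, 0.1704545, 0.0681818, 0.2272727, 0.0909091 (working shown to 7 dp, full precision carried).
D = 0.3181818² + 0.125² + 0.1704545² + 0.0681818² + 0.2272727² + 0.0909091² = 0.1012397 + 0.0156250 + 0.0290548 + 0.0046488 + 0.0516529 + 0.0082645 = 0.2104855.
So 1/D = 4.75092, i.e. 4.751 to 3 decimal places.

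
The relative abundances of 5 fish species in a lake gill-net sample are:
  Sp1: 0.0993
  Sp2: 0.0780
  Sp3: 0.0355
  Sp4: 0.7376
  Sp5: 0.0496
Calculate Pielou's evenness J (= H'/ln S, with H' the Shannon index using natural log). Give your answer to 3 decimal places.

0.572

H' = −Σ pᵢ ln pᵢ = −((-0.22934) + (-0.19898) + (-0.11851) + (-0.22449) + (-0.14899)) = 0.92031 (working shown to 5 dp, full precision carried).
With S = 5 species, ln S = 1.60944, so J = 0.92031/1.60944 = 0.57182, i.e. 0.572 to 3 decimal places.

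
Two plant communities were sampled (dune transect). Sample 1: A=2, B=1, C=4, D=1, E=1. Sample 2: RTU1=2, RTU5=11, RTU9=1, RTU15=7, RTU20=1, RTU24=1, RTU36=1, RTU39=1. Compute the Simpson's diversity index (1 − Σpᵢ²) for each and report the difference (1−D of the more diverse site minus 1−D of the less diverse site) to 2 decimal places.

Sample 1: N=9, proportions 0.2222, 0.1111, 0.4444, 0.1111, 0.1111, giving 1−D = 0.7160 (working shown to 4 dp, full precision carried).
Sample 2: N=25, proportions 0.08, 0.44, 0.04, 0.28, 0.04, 0.04, 0.04, 0.04, giving 1−D = 0.7136.
Difference = |0.7160 − 0.7136| = 0.0024, i.e. 0.00 to 2 decimal places.

0.00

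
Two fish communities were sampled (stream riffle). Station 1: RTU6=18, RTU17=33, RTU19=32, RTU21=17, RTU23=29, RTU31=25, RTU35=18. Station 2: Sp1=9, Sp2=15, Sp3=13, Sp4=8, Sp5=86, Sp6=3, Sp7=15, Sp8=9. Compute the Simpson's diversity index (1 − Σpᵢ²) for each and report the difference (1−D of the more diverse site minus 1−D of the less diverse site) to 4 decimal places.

0.1778

Station 1: N=172, proportions 0.104651, 0.19186, 0.186047, 0.098837, 0.168605, 0.145349, 0.104651, giving 1−D = 0.847350 (working shown to 6 dp, full precision carried).
Station 2: N=158, proportions 0.056962, 0.094937, 0.082278, 0.050633, 0.544304, 0.018987, 0.094937, 0.056962, giving 1−D = 0.669524.
Difference = |0.847350 − 0.669524| = 0.177826, i.e. 0.1778 to 4 decimal places.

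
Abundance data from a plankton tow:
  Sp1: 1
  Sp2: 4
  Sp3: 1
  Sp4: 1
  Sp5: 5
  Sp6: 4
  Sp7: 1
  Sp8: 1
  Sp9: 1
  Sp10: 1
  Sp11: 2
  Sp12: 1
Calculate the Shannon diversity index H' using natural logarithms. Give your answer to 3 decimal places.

2.243

Total N = 1+4+1+1+5+4+1+1+1+1+2+1 = 23, so the proportions are 0.04348, 0.17391, 0.04348, 0.04348, 0.21739, 0.17391, 0.04348, 0.04348, 0.04348, 0.04348, 0.08696, 0.04348 (working shown to 5 dp, full precision carried).
Each pᵢ ln pᵢ term: 0.04348×(-3.13549)=-0.13633, 0.17391×(-1.74920)=-0.30421, 0.04348×(-3.13549)=-0.13633, 0.04348×(-3.13549)=-0.13633, 0.21739×(-1.52606)=-0.33175, 0.17391×(-1.74920)=-0.30421, 0.04348×(-3.13549)=-0.13633, 0.04348×(-3.13549)=-0.13633, 0.04348×(-3.13549)=-0.13633, 0.04348×(-3.13549)=-0.13633, 0.08696×(-2.44235)=-0.21238, 0.04348×(-3.13549)=-0.13633.
Sum = -2.24315, so H' = 2.243.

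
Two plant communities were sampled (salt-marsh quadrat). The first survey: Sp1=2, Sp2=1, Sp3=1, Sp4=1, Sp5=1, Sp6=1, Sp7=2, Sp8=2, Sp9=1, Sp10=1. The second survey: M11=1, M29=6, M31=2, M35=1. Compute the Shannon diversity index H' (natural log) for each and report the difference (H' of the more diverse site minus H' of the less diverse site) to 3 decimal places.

1.156

The first survey: N=13, proportions 0.15385, 0.07692, 0.07692, 0.07692, 0.07692, 0.07692, 0.15385, 0.15385, 0.07692, 0.07692, giving H' = 2.24504 (working shown to 5 dp, full precision carried).
The second survey: N=10, proportions 0.1, 0.6, 0.2, 0.1, giving H' = 1.08890.
Difference = |2.24504 − 1.08890| = 1.15614, i.e. 1.156 to 3 decimal places.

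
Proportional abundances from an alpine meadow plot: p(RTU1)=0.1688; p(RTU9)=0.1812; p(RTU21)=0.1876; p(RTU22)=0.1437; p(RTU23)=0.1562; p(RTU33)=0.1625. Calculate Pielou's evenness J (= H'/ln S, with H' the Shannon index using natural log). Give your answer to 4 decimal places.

0.9978

H' = −Σ pᵢ ln pᵢ = −((-0.300302) + (-0.309517) + (-0.313938) + (-0.278782) + (-0.290004) + (-0.295275)) = 1.787818 (working shown to 6 dp, full precision carried).
With S = 6 species, ln S = 1.791759, so J = 1.787818/1.791759 = 0.997800, i.e. 0.9978 to 4 decimal places.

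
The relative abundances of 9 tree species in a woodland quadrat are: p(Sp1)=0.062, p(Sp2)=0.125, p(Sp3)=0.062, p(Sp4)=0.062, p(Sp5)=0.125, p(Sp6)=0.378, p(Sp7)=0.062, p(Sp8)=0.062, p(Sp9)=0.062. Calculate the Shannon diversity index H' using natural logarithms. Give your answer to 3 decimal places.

Each pᵢ ln pᵢ term (working shown to 5 dp, full precision carried): 0.062×(-2.78062)=-0.17240, 0.125×(-2.07944)=-0.25993, 0.062×(-2.78062)=-0.17240, 0.062×(-2.78062)=-0.17240, 0.125×(-2.07944)=-0.25993, 0.378×(-0.97286)=-0.36774, 0.062×(-2.78062)=-0.17240, 0.062×(-2.78062)=-0.17240, 0.062×(-2.78062)=-0.17240.
Sum = -1.92199, so H' = 1.922.

1.922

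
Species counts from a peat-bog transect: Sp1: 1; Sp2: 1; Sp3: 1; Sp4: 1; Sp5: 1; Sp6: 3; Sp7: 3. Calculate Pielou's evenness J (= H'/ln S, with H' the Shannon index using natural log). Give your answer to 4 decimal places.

Total N = 1+1+1+1+1+3+3 = 11, so the proportions are 0.090909, 0.090909, 0.090909, 0.090909, 0.090909, 0.272727, 0.272727 (working shown to 6 dp, full precision carried).
H' = −Σ pᵢ ln pᵢ = −((-0.217990) + (-0.217990) + (-0.217990) + (-0.217990) + (-0.217990) + (-0.354350) + (-0.354350)) = 1.798652.
With S = 7 species, ln S = 1.945910, so J = 1.798652/1.945910 = 0.924324, i.e. 0.9243 to 4 decimal places.

0.9243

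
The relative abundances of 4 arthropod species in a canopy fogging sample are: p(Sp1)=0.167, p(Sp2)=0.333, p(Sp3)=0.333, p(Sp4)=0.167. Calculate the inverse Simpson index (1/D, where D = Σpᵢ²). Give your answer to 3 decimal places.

3.603

D = 0.167² + 0.333² + 0.333² + 0.167² = 0.0278890 + 0.1108890 + 0.1108890 + 0.0278890 = 0.2775560 (working shown to 7 dp, full precision carried).
So 1/D = 3.60288, i.e. 3.603 to 3 decimal places.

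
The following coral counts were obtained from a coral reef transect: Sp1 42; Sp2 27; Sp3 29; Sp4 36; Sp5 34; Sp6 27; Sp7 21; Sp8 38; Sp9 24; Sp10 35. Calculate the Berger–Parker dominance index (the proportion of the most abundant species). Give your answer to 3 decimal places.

Total N = 42+27+29+36+34+27+21+38+24+35 = 313, so the proportions are 0.13419, 0.08626, 0.09265, 0.11502, 0.10863, 0.08626, 0.06709, 0.12141, 0.07668, 0.11182 (working shown to 5 dp, full precision carried).
The largest proportion is 0.13419, i.e. d = 0.134 to 3 decimal places.

0.134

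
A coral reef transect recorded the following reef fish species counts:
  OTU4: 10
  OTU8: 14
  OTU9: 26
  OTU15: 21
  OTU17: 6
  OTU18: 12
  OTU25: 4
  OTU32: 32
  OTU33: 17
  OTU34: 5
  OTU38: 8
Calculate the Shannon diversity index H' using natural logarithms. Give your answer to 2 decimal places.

2.21

Total N = 10+14+26+21+6+12+4+32+17+5+8 = 155, so the proportions are 0.0645, 0.0903, 0.1677, 0.1355, 0.0387, 0.0774, 0.0258, 0.2065, 0.1097, 0.0323, 0.0516 (working shown to 4 dp, full precision carried).
Each pᵢ ln pᵢ term: 0.0645×(-2.7408)=-0.1768, 0.0903×(-2.4044)=-0.2172, 0.1677×(-1.7853)=-0.2995, 0.1355×(-1.9989)=-0.2708, 0.0387×(-3.2517)=-0.1259, 0.0774×(-2.5585)=-0.1981, 0.0258×(-3.6571)=-0.0944, 0.2065×(-1.5777)=-0.3257, 0.1097×(-2.2102)=-0.2424, 0.0323×(-3.4340)=-0.1108, 0.0516×(-2.9640)=-0.1530.
Sum = -2.2145, so H' = 2.21.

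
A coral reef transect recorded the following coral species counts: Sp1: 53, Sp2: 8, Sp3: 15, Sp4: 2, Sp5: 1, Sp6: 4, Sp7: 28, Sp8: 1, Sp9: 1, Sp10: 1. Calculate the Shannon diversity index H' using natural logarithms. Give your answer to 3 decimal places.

Total N = 53+8+15+2+1+4+28+1+1+1 = 114, so the proportions are 0.46491, 0.07018, 0.13158, 0.01754, 0.00877, 0.03509, 0.24561, 0.00877, 0.00877, 0.00877 (working shown to 5 dp, full precision carried).
Each pᵢ ln pᵢ term: 0.46491×(-0.76591)=-0.35608, 0.07018×(-2.65676)=-0.18644, 0.13158×(-2.02815)=-0.26686, 0.01754×(-4.04305)=-0.07093, 0.00877×(-4.73620)=-0.04155, 0.03509×(-3.34990)=-0.11754, 0.24561×(-1.40399)=-0.34484, 0.00877×(-4.73620)=-0.04155, 0.00877×(-4.73620)=-0.04155, 0.00877×(-4.73620)=-0.04155.
Sum = -1.50887, so H' = 1.509.

1.509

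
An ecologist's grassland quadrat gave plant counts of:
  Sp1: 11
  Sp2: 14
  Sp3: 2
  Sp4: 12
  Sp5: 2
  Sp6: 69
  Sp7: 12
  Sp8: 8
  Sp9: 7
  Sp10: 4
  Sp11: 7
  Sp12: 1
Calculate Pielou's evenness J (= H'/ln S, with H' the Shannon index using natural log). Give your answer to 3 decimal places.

Total N = 11+14+2+12+2+69+12+8+7+4+7+1 = 149, so the proportions are 0.07383, 0.09396, 0.01342, 0.08054, 0.01342, 0.46309, 0.08054, 0.05369, 0.04698, 0.02685, 0.04698, 0.00671 (working shown to 5 dp, full precision carried).
H' = −Σ pᵢ ln pᵢ = −((-0.19239) + (-0.22220) + (-0.05786) + (-0.20288) + (-0.05786) + (-0.35650) + (-0.20288) + (-0.15702) + (-0.14367) + (-0.09712) + (-0.14367) + (-0.03358)) = 1.86763.
With S = 12 species, ln S = 2.48491, so J = 1.86763/2.48491 = 0.75159, i.e. 0.752 to 3 decimal places.

0.752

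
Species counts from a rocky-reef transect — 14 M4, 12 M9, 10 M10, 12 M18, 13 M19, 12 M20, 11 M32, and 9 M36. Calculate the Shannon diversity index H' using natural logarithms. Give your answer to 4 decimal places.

2.0710

Total N = 14+12+10+12+13+12+11+9 = 93, so the proportions are 0.150538, 0.129032, 0.107527, 0.129032, 0.139785, 0.129032, 0.11828, 0.096774 (working shown to 6 dp, full precision carried).
Each pᵢ ln pᵢ term: 0.150538×(-1.893542)=-0.285049, 0.129032×(-2.047693)=-0.264218, 0.107527×(-2.230014)=-0.239786, 0.129032×(-2.047693)=-0.264218, 0.139785×(-1.967650)=-0.275048, 0.129032×(-2.047693)=-0.264218, 0.11828×(-2.134704)=-0.252492, 0.096774×(-2.335375)=-0.226004.
Sum = -2.071035, so H' = 2.0710.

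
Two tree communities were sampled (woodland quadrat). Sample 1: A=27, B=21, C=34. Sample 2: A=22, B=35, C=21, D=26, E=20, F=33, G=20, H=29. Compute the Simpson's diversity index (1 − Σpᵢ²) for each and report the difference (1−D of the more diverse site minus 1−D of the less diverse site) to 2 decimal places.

Sample 1: N=82, proportions 0.329268, 0.256098, 0.414634, giving 1−D = 0.654075 (working shown to 6 dp, full precision carried).
Sample 2: N=206, proportions 0.106796, 0.169903, 0.101942, 0.126214, 0.097087, 0.160194, 0.097087, 0.140777, giving 1−D = 0.869073.
Difference = |0.654075 − 0.869073| = 0.214998, i.e. 0.21 to 2 decimal places.

0.21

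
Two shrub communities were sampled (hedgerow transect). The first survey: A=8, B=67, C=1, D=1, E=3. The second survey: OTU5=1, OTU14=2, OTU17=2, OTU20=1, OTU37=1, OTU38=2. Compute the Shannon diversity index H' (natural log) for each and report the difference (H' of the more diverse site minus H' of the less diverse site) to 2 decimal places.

The first survey: N=80, proportions 0.1, 0.8375, 0.0125, 0.0125, 0.0375, giving H' = 0.611454 (working shown to 6 dp, full precision carried).
The second survey: N=9, proportions 0.111111, 0.222222, 0.222222, 0.111111, 0.111111, 0.222222, giving H' = 1.735126.
Difference = |0.611454 − 1.735126| = 1.123672, i.e. 1.12 to 2 decimal places.

1.12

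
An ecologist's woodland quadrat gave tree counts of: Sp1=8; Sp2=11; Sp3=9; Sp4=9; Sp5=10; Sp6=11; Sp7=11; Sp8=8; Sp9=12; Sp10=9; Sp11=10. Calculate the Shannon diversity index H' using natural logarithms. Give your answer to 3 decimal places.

2.390

Total N = 8+11+9+9+10+11+11+8+12+9+10 = 108, so the proportions are 0.07407, 0.10185, 0.08333, 0.08333, 0.09259, 0.10185, 0.10185, 0.07407, 0.11111, 0.08333, 0.09259 (working shown to 5 dp, full precision carried).
Each pᵢ ln pᵢ term: 0.07407×(-2.60269)=-0.19279, 0.10185×(-2.28424)=-0.23265, 0.08333×(-2.48491)=-0.20708, 0.08333×(-2.48491)=-0.20708, 0.09259×(-2.37955)=-0.22033, 0.10185×(-2.28424)=-0.23265, 0.10185×(-2.28424)=-0.23265, 0.07407×(-2.60269)=-0.19279, 0.11111×(-2.19722)=-0.24414, 0.08333×(-2.48491)=-0.20708, 0.09259×(-2.37955)=-0.22033.
Sum = -2.38956, so H' = 2.390.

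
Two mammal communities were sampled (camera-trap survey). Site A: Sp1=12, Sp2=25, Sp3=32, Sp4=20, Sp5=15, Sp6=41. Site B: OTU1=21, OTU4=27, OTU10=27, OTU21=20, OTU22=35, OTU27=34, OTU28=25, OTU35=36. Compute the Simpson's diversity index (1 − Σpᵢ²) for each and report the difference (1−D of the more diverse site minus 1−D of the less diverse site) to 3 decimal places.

Site A: N=145, proportions 0.08276, 0.17241, 0.22069, 0.13793, 0.10345, 0.28276, giving 1−D = 0.80504 (working shown to 5 dp, full precision carried).
Site B: N=225, proportions 0.09333, 0.12, 0.12, 0.08889, 0.15556, 0.15111, 0.11111, 0.16, giving 1−D = 0.86961.
Difference = |0.80504 − 0.86961| = 0.06457, i.e. 0.065 to 3 decimal places.

0.065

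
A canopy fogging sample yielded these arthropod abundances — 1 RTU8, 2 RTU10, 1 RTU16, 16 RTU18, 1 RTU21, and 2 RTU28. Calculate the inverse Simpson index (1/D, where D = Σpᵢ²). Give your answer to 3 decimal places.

1.981

Total N = 1+2+1+16+1+2 = 23, so the proportions are 0.043478, 0.086957, 0.043478, 0.695652, 0.043478, 0.086957 (working shown to 6 dp, full precision carried).
D = 0.043478² + 0.086957² + 0.043478² + 0.695652² + 0.043478² + 0.086957² = 0.001890 + 0.007561 + 0.001890 + 0.483932 + 0.001890 + 0.007561 = 0.504726.
So 1/D = 1.98127, i.e. 1.981 to 3 decimal places.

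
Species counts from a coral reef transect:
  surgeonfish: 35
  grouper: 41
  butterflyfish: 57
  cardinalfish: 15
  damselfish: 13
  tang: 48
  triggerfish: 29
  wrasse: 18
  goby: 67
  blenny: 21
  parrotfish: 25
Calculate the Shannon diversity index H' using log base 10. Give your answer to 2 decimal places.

Total N = 35+41+57+15+13+48+29+18+67+21+25 = 369, so the proportions are 0.0949, 0.1111, 0.1545, 0.0407, 0.0352, 0.1301, 0.0786, 0.0488, 0.1816, 0.0569, 0.0678 (working shown to 4 dp, full precision carried).
Each pᵢ log₁₀ pᵢ term: 0.0949×(-1.0230)=-0.0970, 0.1111×(-0.9542)=-0.1060, 0.1545×(-0.8112)=-0.1253, 0.0407×(-1.3909)=-0.0565, 0.0352×(-1.4531)=-0.0512, 0.1301×(-0.8858)=-0.1152, 0.0786×(-1.1046)=-0.0868, 0.0488×(-1.3118)=-0.0640, 0.1816×(-0.7410)=-0.1345, 0.0569×(-1.2448)=-0.0708, 0.0678×(-1.1691)=-0.0792.
Sum = -0.9867, so H' = 0.99.

0.99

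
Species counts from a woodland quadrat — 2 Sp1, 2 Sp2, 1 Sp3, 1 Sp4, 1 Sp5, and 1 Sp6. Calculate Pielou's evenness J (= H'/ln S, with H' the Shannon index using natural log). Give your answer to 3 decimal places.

0.967

Total N = 2+2+1+1+1+1 = 8, so the proportions are 0.25, 0.25, 0.125, 0.125, 0.125, 0.125 (working shown to 5 dp, full precision carried).
H' = −Σ pᵢ ln pᵢ = −((-0.34657) + (-0.34657) + (-0.25993) + (-0.25993) + (-0.25993) + (-0.25993)) = 1.73287.
With S = 6 species, ln S = 1.79176, so J = 1.73287/1.79176 = 0.96713, i.e. 0.967 to 3 decimal places.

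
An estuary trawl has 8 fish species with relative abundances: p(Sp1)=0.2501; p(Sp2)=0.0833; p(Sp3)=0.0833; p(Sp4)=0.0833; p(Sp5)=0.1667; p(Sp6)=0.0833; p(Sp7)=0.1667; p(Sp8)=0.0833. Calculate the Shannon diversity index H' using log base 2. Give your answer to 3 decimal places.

2.855

Each pᵢ log₂ pᵢ term (working shown to 5 dp, full precision carried): 0.2501×(-1.99942)=-0.50006, 0.0833×(-3.58554)=-0.29868, 0.0833×(-3.58554)=-0.29868, 0.0833×(-3.58554)=-0.29868, 0.1667×(-2.58467)=-0.43087, 0.0833×(-3.58554)=-0.29868, 0.1667×(-2.58467)=-0.43087, 0.0833×(-3.58554)=-0.29868.
Sum = -2.85516, so H' = 2.855.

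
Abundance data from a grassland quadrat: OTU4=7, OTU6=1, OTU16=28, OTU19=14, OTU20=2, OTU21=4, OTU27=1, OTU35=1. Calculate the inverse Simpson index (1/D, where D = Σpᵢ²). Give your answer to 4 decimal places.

3.1977

Total N = 7+1+28+14+2+4+1+1 = 58, so the proportions are 0.12068966, 0.01724138, 0.48275862, 0.24137931, 0.03448276, 0.06896552, 0.01724138, 0.01724138 (working shown to 8 dp, full precision carried).
D = 0.12068966² + 0.01724138² + 0.48275862² + 0.24137931² + 0.03448276² + 0.06896552² + 0.01724138² + 0.01724138² = 0.01456599 + 0.00029727 + 0.23305589 + 0.05826397 + 0.00118906 + 0.00475624 + 0.00029727 + 0.00029727 = 0.31272295.
So 1/D = 3.197719, i.e. 3.1977 to 4 decimal places.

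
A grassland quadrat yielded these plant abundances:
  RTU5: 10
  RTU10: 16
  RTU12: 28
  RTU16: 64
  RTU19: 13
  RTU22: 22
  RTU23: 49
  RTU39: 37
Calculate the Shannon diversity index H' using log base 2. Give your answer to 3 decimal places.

Total N = 10+16+28+64+13+22+49+37 = 239, so the proportions are 0.04184, 0.06695, 0.11715, 0.26778, 0.05439, 0.09205, 0.20502, 0.15481 (working shown to 5 dp, full precision carried).
Each pᵢ log₂ pᵢ term: 0.04184×(-4.57894)=-0.19159, 0.06695×(-3.90087)=-0.26115, 0.11715×(-3.09351)=-0.36242, 0.26778×(-1.90087)=-0.50902, 0.05439×(-4.20043)=-0.22848, 0.09205×(-3.44144)=-0.31678, 0.20502×(-2.28616)=-0.46871, 0.15481×(-2.69141)=-0.41666.
Sum = -2.75480, so H' = 2.755.

2.755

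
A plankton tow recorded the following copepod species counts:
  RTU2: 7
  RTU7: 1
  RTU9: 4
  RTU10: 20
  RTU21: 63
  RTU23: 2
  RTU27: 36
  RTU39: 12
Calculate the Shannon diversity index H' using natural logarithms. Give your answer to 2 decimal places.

1.53

Total N = 7+1+4+20+63+2+36+12 = 145, so the proportions are 0.0483, 0.0069, 0.0276, 0.1379, 0.4345, 0.0138, 0.2483, 0.0828 (working shown to 4 dp, full precision carried).
Each pᵢ ln pᵢ term: 0.0483×(-3.0308)=-0.1463, 0.0069×(-4.9767)=-0.0343, 0.0276×(-3.5904)=-0.0990, 0.1379×(-1.9810)=-0.2732, 0.4345×(-0.8336)=-0.3622, 0.0138×(-4.2836)=-0.0591, 0.2483×(-1.3932)=-0.3459, 0.0828×(-2.4918)=-0.2062.
Sum = -1.5263, so H' = 1.53.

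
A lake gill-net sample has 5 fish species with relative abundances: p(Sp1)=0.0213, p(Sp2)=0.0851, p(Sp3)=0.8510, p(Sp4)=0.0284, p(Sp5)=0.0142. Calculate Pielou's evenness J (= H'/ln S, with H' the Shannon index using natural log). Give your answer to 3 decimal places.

H' = −Σ pᵢ ln pᵢ = −((-0.08198) + (-0.20968) + (-0.13730) + (-0.10114) + (-0.06041)) = 0.59052 (working shown to 5 dp, full precision carried).
With S = 5 species, ln S = 1.60944, so J = 0.59052/1.60944 = 0.36691, i.e. 0.367 to 3 decimal places.

0.367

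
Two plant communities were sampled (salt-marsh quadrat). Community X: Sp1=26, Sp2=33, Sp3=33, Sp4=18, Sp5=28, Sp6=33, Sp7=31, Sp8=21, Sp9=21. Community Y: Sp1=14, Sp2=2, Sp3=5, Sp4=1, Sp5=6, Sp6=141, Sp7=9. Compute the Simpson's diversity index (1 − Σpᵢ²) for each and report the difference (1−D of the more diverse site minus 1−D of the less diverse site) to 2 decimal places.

0.52

Community X: N=244, proportions 0.1066, 0.1352, 0.1352, 0.0738, 0.1148, 0.1352, 0.127, 0.0861, 0.0861, giving 1−D = 0.8842 (working shown to 4 dp, full precision carried).
Community Y: N=178, proportions 0.0787, 0.0112, 0.0281, 0.0056, 0.0337, 0.7921, 0.0506, giving 1−D = 0.3617.
Difference = |0.8842 − 0.3617| = 0.5225, i.e. 0.52 to 2 decimal places.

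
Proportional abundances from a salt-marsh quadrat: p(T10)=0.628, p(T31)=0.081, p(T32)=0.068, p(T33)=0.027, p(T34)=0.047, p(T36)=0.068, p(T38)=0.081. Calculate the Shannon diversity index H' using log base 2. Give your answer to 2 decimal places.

1.88

Each pᵢ log₂ pᵢ term (working shown to 4 dp, full precision carried): 0.628×(-0.6712)=-0.4215, 0.081×(-3.6259)=-0.2937, 0.068×(-3.8783)=-0.2637, 0.027×(-5.2109)=-0.1407, 0.047×(-4.4112)=-0.2073, 0.068×(-3.8783)=-0.2637, 0.081×(-3.6259)=-0.2937.
Sum = -1.8844, so H' = 1.88.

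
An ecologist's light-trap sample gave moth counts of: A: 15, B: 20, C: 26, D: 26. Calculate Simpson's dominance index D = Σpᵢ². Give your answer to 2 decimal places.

0.26

Total N = 15+20+26+26 = 87, so the proportions are 0.1724, 0.2299, 0.2989, 0.2989 (working shown to 4 dp, full precision carried).
D = 0.1724² + 0.2299² + 0.2989² + 0.2989² = 0.0297 + 0.0528 + 0.0893 + 0.0893 = 0.2612.
To 2 decimal places, D = 0.26.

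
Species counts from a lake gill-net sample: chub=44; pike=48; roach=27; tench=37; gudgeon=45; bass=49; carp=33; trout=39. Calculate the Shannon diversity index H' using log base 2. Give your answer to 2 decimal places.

Total N = 44+48+27+37+45+49+33+39 = 322, so the proportions are 0.1366, 0.1491, 0.0839, 0.1149, 0.1398, 0.1522, 0.1025, 0.1211 (working shown to 4 dp, full precision carried).
Each pᵢ log₂ pᵢ term: 0.1366×(-2.8715)=-0.3924, 0.1491×(-2.7460)=-0.4093, 0.0839×(-3.5760)=-0.2999, 0.1149×(-3.1215)=-0.3587, 0.1398×(-2.8391)=-0.3968, 0.1522×(-2.7162)=-0.4133, 0.1025×(-3.2865)=-0.3368, 0.1211×(-3.0455)=-0.3689.
Sum = -2.9760, so H' = 2.98.

2.98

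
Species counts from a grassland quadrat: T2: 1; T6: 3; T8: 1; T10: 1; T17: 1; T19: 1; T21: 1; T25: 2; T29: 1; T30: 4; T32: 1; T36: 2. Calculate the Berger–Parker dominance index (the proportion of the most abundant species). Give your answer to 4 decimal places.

0.2105

Total N = 1+3+1+1+1+1+1+2+1+4+1+2 = 19, so the proportions are 0.052632, 0.157895, 0.052632, 0.052632, 0.052632, 0.052632, 0.052632, 0.105263, 0.052632, 0.210526, 0.052632, 0.105263 (working shown to 6 dp, full precision carried).
The largest proportion is 0.210526, i.e. d = 0.2105 to 4 decimal places.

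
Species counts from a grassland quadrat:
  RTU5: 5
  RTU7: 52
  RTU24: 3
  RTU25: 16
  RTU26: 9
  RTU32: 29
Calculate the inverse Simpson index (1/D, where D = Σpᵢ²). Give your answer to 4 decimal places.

Total N = 5+52+3+16+9+29 = 114, so the proportions are 0.04385965, 0.45614035, 0.02631579, 0.14035088, 0.07894737, 0.25438596 (working shown to 8 dp, full precision carried).
D = 0.04385965² + 0.45614035² + 0.02631579² + 0.14035088² + 0.07894737² + 0.25438596² = 0.00192367 + 0.20806402 + 0.00069252 + 0.01969837 + 0.00623269 + 0.06471222 = 0.30132348.
So 1/D = 3.318693, i.e. 3.3187 to 4 decimal places.

3.3187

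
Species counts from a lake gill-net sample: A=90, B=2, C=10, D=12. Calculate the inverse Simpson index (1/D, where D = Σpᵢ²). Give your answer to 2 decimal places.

1.56

Total N = 90+2+10+12 = 114, so the proportions are 0.78947, 0.01754, 0.08772, 0.10526 (working shown to 5 dp, full precision carried).
D = 0.78947² + 0.01754² + 0.08772² + 0.10526² = 0.62327 + 0.00031 + 0.00769 + 0.01108 = 0.64235.
So 1/D = 1.5568, i.e. 1.56 to 2 decimal places.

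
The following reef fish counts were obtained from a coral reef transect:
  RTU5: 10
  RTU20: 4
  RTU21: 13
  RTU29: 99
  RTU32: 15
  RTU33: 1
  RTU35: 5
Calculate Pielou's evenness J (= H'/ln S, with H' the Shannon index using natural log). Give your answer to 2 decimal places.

0.59

Total N = 10+4+13+99+15+1+5 = 147, so the proportions are 0.068, 0.0272, 0.0884, 0.6735, 0.102, 0.0068, 0.034 (working shown to 4 dp, full precision carried).
H' = −Σ pᵢ ln pᵢ = −((-0.1828) + (-0.0981) + (-0.2145) + (-0.2662) + (-0.2329) + (-0.0339) + (-0.1150)) = 1.1435.
With S = 7 species, ln S = 1.9459, so J = 1.1435/1.9459 = 0.5876, i.e. 0.59 to 2 decimal places.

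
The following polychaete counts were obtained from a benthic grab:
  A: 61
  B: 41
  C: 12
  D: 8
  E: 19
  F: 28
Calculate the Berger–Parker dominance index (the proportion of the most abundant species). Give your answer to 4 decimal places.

0.3609

Total N = 61+41+12+8+19+28 = 169, so the proportions are 0.360947, 0.242604, 0.071006, 0.047337, 0.112426, 0.16568 (working shown to 6 dp, full precision carried).
The largest proportion is 0.360947, i.e. d = 0.3609 to 4 decimal places.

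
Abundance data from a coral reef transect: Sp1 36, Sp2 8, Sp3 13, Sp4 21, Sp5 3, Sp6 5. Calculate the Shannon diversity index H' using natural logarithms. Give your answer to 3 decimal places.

1.498

Total N = 36+8+13+21+3+5 = 86, so the proportions are 0.4186, 0.09302, 0.15116, 0.24419, 0.03488, 0.05814 (working shown to 5 dp, full precision carried).
Each pᵢ ln pᵢ term: 0.4186×(-0.87083)=-0.36453, 0.09302×(-2.37491)=-0.22092, 0.15116×(-1.88940)=-0.28561, 0.24419×(-1.40982)=-0.34426, 0.03488×(-3.35574)=-0.11706, 0.05814×(-2.84491)=-0.16540.
Sum = -1.49778, so H' = 1.498.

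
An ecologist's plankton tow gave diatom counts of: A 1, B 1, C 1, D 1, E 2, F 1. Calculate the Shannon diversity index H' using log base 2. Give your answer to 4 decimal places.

2.5216

Total N = 1+1+1+1+2+1 = 7, so the proportions are 0.142857, 0.142857, 0.142857, 0.142857, 0.285714, 0.142857 (working shown to 6 dp, full precision carried).
Each pᵢ log₂ pᵢ term: 0.142857×(-2.807355)=-0.401051, 0.142857×(-2.807355)=-0.401051, 0.142857×(-2.807355)=-0.401051, 0.142857×(-2.807355)=-0.401051, 0.285714×(-1.807355)=-0.516387, 0.142857×(-2.807355)=-0.401051.
Sum = -2.521641, so H' = 2.5216.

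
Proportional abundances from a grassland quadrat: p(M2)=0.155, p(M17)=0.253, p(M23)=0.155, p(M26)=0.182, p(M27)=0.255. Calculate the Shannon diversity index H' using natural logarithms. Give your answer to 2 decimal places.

Each pᵢ ln pᵢ term (working shown to 4 dp, full precision carried): 0.155×(-1.8643)=-0.2890, 0.253×(-1.3744)=-0.3477, 0.155×(-1.8643)=-0.2890, 0.182×(-1.7037)=-0.3101, 0.255×(-1.3665)=-0.3485.
Sum = -1.5842, so H' = 1.58.

1.58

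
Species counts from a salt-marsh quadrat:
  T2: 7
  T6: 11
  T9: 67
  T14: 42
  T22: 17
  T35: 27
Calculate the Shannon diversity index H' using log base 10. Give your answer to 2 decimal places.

0.67

Total N = 7+11+67+42+17+27 = 171, so the proportions are 0.0409, 0.0643, 0.3918, 0.2456, 0.0994, 0.1579 (working shown to 4 dp, full precision carried).
Each pᵢ log₁₀ pᵢ term: 0.0409×(-1.3879)=-0.0568, 0.0643×(-1.1916)=-0.0767, 0.3918×(-0.4069)=-0.1594, 0.2456×(-0.6097)=-0.1498, 0.0994×(-1.0025)=-0.0997, 0.1579×(-0.8016)=-0.1266.
Sum = -0.6689, so H' = 0.67.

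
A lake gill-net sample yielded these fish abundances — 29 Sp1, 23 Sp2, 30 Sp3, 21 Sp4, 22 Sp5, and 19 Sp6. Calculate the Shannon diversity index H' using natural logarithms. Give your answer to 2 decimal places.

Total N = 29+23+30+21+22+19 = 144, so the proportions are 0.2014, 0.1597, 0.2083, 0.1458, 0.1528, 0.1319 (working shown to 4 dp, full precision carried).
Each pᵢ ln pᵢ term: 0.2014×(-1.6025)=-0.3227, 0.1597×(-1.8343)=-0.2930, 0.2083×(-1.5686)=-0.3268, 0.1458×(-1.9253)=-0.2808, 0.1528×(-1.8788)=-0.2870, 0.1319×(-2.0254)=-0.2672.
Sum = -1.7775, so H' = 1.78.

1.78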